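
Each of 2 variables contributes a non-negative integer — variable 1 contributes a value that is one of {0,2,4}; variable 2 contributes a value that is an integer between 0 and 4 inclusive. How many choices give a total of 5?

2

The generating function for the choices is (1 + t^2 + t^4)·(1 + t + t^2 + t^3 + t^4); the count is [t^5].
(1 + t^2 + t^4) has coefficients 1,0,1,0,1 for degrees 0…4.
(1 + t + t^2 + t^3 + t^4) has coefficients 1,1,1,1,1,0 for degrees 0…5.
[t^5] = 1·0 + 1·1 + 1·1 = 2.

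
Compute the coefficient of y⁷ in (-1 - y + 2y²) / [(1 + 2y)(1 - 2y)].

The denominator gives the recurrence a_n = 4a_(n−2) for n ≥ 3; the numerator fixes a_0 = -1, a_1 = -1, a_2 = -2.
Iterating: -1, -1, -2, -4, -8, -16, -32, -64, so a_7 = -64.

-64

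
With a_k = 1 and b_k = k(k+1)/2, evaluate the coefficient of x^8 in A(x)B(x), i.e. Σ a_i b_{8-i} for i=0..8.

The convolution is the x^8 coefficient of A(x)B(x).
Σ = 1·36 + 1·28 + 1·21 + 1·15 + 1·10 + 1·6 + 1·3 + 1·1 + 1·0 = 120.

120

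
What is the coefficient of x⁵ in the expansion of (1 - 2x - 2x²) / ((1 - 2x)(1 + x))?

-11

The denominator gives the recurrence a_n = a_(n−1) + 2a_(n−2) for n ≥ 3; the numerator fixes a_0 = 1, a_1 = -1, a_2 = -1.
Iterating: 1, -1, -1, -3, -5, -11, so a_5 = -11.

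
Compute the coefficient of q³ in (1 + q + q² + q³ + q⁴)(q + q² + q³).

(1 + q + q² + q³ + q⁴) has coefficients 1,1,1,1 for degrees 0…3.
(q + q² + q³) has coefficients 0,1,1,1 for degrees 0…3.
[q³] = 1·1 + 1·1 + 1·1 + 1·0 = 3.

3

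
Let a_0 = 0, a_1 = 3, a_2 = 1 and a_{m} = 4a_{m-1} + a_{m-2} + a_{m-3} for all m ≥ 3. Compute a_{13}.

15532377

The ordinary generating function has denominator 1 - 4y - y^2 - y^3.
Iterating the recurrence: a_0,…,a_{13} = 0, 3, 1, 7, 32, 136, 583, 2500, 10719, 45959, 197055, 844898, 3622606, 15532377.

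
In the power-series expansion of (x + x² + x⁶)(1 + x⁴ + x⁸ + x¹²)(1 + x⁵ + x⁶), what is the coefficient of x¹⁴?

(x + x² + x⁶) has coefficients 0,1,1,0,0,0,1 for degrees 0…6.
(1 + x⁴ + x⁸ + x¹²) has coefficients 1,0,0,0,1,0,0,0,1,0,0,0,1,0,0 for degrees 0…14.
Finally multiplying by (1 + x⁵ + x⁶), the product of all factors after the first has coefficients 1,0,0,0,1,1,1,0,1,1,1,0,1,1,1 for degrees 0…14.
[x¹⁴] = 1·1 + 1·1 + 1·1 = 3.

3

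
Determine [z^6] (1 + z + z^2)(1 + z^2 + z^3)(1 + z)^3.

11

(1 + z + z^2) has coefficients 1,1,1 for degrees 0…2.
(1 + z^2 + z^3) has coefficients 1,0,1,1,0,0,0 for degrees 0…6.
Finally multiplying by (1 + z)^3, the product of all factors after the first has coefficients 1,3,4,5,6,4,1 for degrees 0…6.
[z^6] = 1·1 + 1·4 + 1·6 = 11.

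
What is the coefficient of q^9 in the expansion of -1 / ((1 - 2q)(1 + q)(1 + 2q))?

341

The denominator gives the recurrence a_n = −a_(n−1) + 4a_(n−2) + 4a_(n−3) for n ≥ 3; the numerator fixes a_0 = -1, a_1 = 1, a_2 = -5.
Iterating: -1, 1, -5, 5, -21, 21, -85, 85, -341, 341, so a_9 = 341.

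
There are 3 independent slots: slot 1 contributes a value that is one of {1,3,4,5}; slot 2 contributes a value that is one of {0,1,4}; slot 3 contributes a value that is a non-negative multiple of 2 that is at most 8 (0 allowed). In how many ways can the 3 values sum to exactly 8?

The generating function for the choices is (z + z³ + z⁴ + z⁵)·(1 + z + z⁴)·(1 + z² + z⁴ + z⁶ + z⁸); the count is [z⁸].
(z + z³ + z⁴ + z⁵) has coefficients 0,1,0,1,1,1 for degrees 0…5.
(1 + z + z⁴) has coefficients 1,1,0,0,1,0,0,0,0 for degrees 0…8.
Finally multiplying by (1 + z² + z⁴ + z⁶ + z⁸), the product of all factors after the first has coefficients 1,1,1,1,2,1,2,1,2 for degrees 0…8.
[z⁸] = 1·1 + 1·1 + 1·2 + 1·1 = 5.

5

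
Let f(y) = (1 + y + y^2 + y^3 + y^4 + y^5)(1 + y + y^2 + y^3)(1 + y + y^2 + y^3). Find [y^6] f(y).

(1 + y + y^2 + y^3 + y^4 + y^5) has coefficients 1,1,1,1,1,1 for degrees 0…5.
(1 + y + y^2 + y^3) has coefficients 1,1,1,1,0,0,0 for degrees 0…6.
Finally multiplying by (1 + y + y^2 + y^3), the product of all factors after the first has coefficients 1,2,3,4,3,2,1 for degrees 0…6.
[y^6] = 1·1 + 1·2 + 1·3 + 1·4 + 1·3 + 1·2 = 15.

15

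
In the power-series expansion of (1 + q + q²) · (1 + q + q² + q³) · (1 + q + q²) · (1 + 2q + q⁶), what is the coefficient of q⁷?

(1 + q + q²) has coefficients 1,1,1 for degrees 0…2.
(1 + q + q² + q³) has coefficients 1,1,1,1,0,0,0,0 for degrees 0…7.
Multiplying by (1 + q + q²) gives running coefficients 1,2,3,3,2,1,0,0 for degrees 0…7.
Finally multiplying by (1 + 2q + q⁶), the product of all factors after the first has coefficients 1,4,7,9,8,5,3,2 for degrees 0…7.
[q⁷] = 1·2 + 1·3 + 1·5 = 10.

10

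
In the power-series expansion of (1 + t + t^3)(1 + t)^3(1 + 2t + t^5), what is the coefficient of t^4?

(1 + t + t^3) has coefficients 1,1,0,1 for degrees 0…3.
(1 + t)^3 has coefficients 1,3,3,1,0 for degrees 0…4.
Finally multiplying by (1 + 2t + t^5), the product of all factors after the first has coefficients 1,5,9,7,2 for degrees 0…4.
[t^4] = 1·2 + 1·7 + 1·5 = 14.

14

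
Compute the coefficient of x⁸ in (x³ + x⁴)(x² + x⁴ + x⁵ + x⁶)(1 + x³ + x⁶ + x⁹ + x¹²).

(x³ + x⁴) has coefficients 0,0,0,1,1 for degrees 0…4.
(x² + x⁴ + x⁵ + x⁶) has coefficients 0,0,1,0,1,1,1,0,0 for degrees 0…8.
Finally multiplying by (1 + x³ + x⁶ + x⁹ + x¹²), the product of all factors after the first has coefficients 0,0,1,0,1,2,1,1,2 for degrees 0…8.
[x⁸] = 1·2 + 1·1 = 3.

3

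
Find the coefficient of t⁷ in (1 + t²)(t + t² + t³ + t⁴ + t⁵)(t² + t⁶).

3

(1 + t²) has coefficients 1,0,1 for degrees 0…2.
(t + t² + t³ + t⁴ + t⁵) has coefficients 0,1,1,1,1,1,0,0 for degrees 0…7.
Finally multiplying by (t² + t⁶), the product of all factors after the first has coefficients 0,0,0,1,1,1,1,2 for degrees 0…7.
[t⁷] = 1·2 + 1·1 = 3.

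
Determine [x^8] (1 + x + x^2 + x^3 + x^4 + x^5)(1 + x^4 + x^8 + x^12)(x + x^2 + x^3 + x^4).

(1 + x + x^2 + x^3 + x^4 + x^5) has coefficients 1,1,1,1,1,1 for degrees 0…5.
(1 + x^4 + x^8 + x^12) has coefficients 1,0,0,0,1,0,0,0,1 for degrees 0…8.
Finally multiplying by (x + x^2 + x^3 + x^4), the product of all factors after the first has coefficients 0,1,1,1,1,1,1,1,1 for degrees 0…8.
[x^8] = 1·1 + 1·1 + 1·1 + 1·1 + 1·1 + 1·1 = 6.

6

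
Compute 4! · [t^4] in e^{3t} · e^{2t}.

625

The EGF product rule gives c_4 = Σ_{k_1+k_2=4} C(4; k_1,k_2) · ∏ g_i(k_i), where e^{3t} gives (3)^k; e^{2t} gives (2)^k.
g_1(k) for k = 0…4: 1, 3, 9, 27, 81.
g_2(k) for k = 0…4: 1, 2, 4, 8, 16.
c_4 = Σ_k C(4,k)·g_1(k)·g_2(4−k) = 1·1·16 + 4·3·8 + 6·9·4 + 4·27·2 + 1·81·1 = 16 + 96 + 216 + 216 + 81 = 625.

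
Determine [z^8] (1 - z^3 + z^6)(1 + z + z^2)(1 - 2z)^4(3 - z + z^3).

(1 - z^3 + z^6) has coefficients 1,0,0,-1,0,0,1 for degrees 0…6.
(1 + z + z^2) has coefficients 1,1,1,0,0,0,0,0,0 for degrees 0…8.
Multiplying by (1 - 2z)^4 gives running coefficients 1,-7,17,-16,8,-16,16,0,0 for degrees 0…8.
Finally multiplying by (3 - z + z^3), the product of all factors after the first has coefficients 3,-22,58,-64,33,-39,48,-8,-16 for degrees 0…8.
[z^8] = 1·(-16) − 1·(-39) + 1·58 = 81.

81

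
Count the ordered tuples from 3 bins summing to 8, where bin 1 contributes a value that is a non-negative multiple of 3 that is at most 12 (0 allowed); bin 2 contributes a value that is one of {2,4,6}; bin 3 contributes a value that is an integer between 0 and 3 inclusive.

The generating function for the choices is (1 + x^3 + x^6 + x^9 + x^12)·(x^2 + x^4 + x^6)·(1 + x + x^2 + x^3); the count is [x^8].
(1 + x^3 + x^6 + x^9 + x^12) has coefficients 1,0,0,1,0,0,1,0,0 for degrees 0…8.
(x^2 + x^4 + x^6) has coefficients 0,0,1,0,1,0,1,0,0 for degrees 0…8.
Finally multiplying by (1 + x + x^2 + x^3), the product of all factors after the first has coefficients 0,0,1,1,2,2,2,2,1 for degrees 0…8.
[x^8] = 1·1 + 1·2 + 1·1 = 4.

4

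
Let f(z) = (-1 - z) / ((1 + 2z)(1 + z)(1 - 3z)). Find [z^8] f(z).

-4039

The denominator gives the recurrence a_n = 7a_(n−2) + 6a_(n−3) for n ≥ 3; the numerator fixes a_0 = -1, a_1 = -1, a_2 = -7.
Iterating: -1, -1, -7, -13, -55, -133, -463, -1261, -4039, so a_8 = -4039.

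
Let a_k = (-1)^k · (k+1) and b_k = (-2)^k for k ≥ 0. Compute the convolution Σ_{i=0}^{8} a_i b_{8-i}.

1013

This is [x^8] in the product of the two ordinary generating functions.
Σ = 1·256 − 2·(-128) + 3·64 − 4·(-32) + 5·16 − 6·(-8) + 7·4 − 8·(-2) + 9·1 = 1013.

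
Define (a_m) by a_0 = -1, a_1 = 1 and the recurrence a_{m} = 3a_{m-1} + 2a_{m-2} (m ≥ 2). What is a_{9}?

The ordinary generating function has denominator 1 - 3z - 2z^2.
Iterating the recurrence: a_0,…,a_{9} = -1, 1, 1, 5, 17, 61, 217, 773, 2753, 9805.

9805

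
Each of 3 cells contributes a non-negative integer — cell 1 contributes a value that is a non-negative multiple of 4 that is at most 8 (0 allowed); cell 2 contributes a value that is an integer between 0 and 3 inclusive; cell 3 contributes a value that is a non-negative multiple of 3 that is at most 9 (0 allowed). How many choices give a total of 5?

The generating function for the choices is (1 + t^4 + t^8)·(1 + t + t^2 + t^3)·(1 + t^3 + t^6 + t^9); the count is [t^5].
(1 + t^4 + t^8) has coefficients 1,0,0,0,1,0 for degrees 0…5.
(1 + t + t^2 + t^3) has coefficients 1,1,1,1,0,0 for degrees 0…5.
Finally multiplying by (1 + t^3 + t^6 + t^9), the product of all factors after the first has coefficients 1,1,1,2,1,1 for degrees 0…5.
[t^5] = 1·1 + 1·1 = 2.

2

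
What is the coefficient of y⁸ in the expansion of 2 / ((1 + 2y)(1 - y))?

342

Partial fractions give a closed form: a_n = (4/3)·(-2)^n + (2/3)·1^n.
At n = 8: a_8 = 342.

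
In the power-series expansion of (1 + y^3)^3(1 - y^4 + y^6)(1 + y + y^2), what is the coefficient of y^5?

2

(1 + y^3)^3 has coefficients 1,0,0,3,0,0 for degrees 0…5.
(1 - y^4 + y^6) has coefficients 1,0,0,0,-1,0 for degrees 0…5.
Finally multiplying by (1 + y + y^2), the product of all factors after the first has coefficients 1,1,1,0,-1,-1 for degrees 0…5.
[y^5] = 1·(-1) + 3·1 = 2.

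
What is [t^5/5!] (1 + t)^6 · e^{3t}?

The EGF product rule gives c_5 = Σ_{k_1+k_2=5} C(5; k_1,k_2) · ∏ g_i(k_i), where (1+t)^6 gives the falling factorial (6)_k; e^{3t} gives (3)^k.
g_1(k) for k = 0…5: 1, 6, 30, 120, 360, 720.
g_2(k) for k = 0…5: 1, 3, 9, 27, 81, 243.
c_5 = Σ_k C(5,k)·g_1(k)·g_2(5−k) = 1·1·243 + 5·6·81 + 10·30·27 + 10·120·9 + 5·360·3 + 1·720·1 = 243 + 2430 + 8100 + 10800 + 5400 + 720 = 27693.

27693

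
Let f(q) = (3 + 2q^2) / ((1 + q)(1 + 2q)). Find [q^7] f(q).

The denominator gives the recurrence a_n = −3a_(n−1) − 2a_(n−2) for n ≥ 3; the numerator fixes a_0 = 3, a_1 = -9, a_2 = 23.
Iterating: 3, -9, 23, -51, 107, -219, 443, -891, so a_7 = -891.

-891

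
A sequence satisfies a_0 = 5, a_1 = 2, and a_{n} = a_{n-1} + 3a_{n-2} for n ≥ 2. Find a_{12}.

52565

The ordinary generating function has denominator 1 - y - 3y^2.
Iterating the recurrence: a_0,…,a_{12} = 5, 2, 17, 23, 74, 143, 365, 794, 1889, 4271, 9938, 22751, 52565.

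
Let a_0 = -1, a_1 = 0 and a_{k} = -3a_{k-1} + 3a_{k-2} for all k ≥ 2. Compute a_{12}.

-1522881

The ordinary generating function has denominator 1 + 3q - 3q^2.
Iterating the recurrence: a_0,…,a_{12} = -1, 0, -3, 9, -36, 135, -513, 1944, -7371, 27945, -105948, 401679, -1522881.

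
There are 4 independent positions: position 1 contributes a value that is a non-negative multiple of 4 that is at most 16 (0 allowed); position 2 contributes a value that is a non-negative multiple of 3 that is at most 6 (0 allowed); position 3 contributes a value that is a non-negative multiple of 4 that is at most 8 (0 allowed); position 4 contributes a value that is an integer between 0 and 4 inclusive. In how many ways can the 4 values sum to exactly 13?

The generating function for the choices is (1 + z⁴ + z⁸ + z¹² + z¹⁶)·(1 + z³ + z⁶)·(1 + z⁴ + z⁸)·(1 + z + z² + z³ + z⁴); the count is [z¹³].
(1 + z⁴ + z⁸ + z¹² + z¹⁶) has coefficients 1,0,0,0,1,0,0,0,1,0,0,0,1,0 for degrees 0…13.
(1 + z³ + z⁶) has coefficients 1,0,0,1,0,0,1,0,0,0,0,0,0,0 for degrees 0…13.
Multiplying by (1 + z⁴ + z⁸) gives running coefficients 1,0,0,1,1,0,1,1,1,0,1,1,0,0 for degrees 0…13.
Finally multiplying by (1 + z + z² + z³ + z⁴), the product of all factors after the first has coefficients 1,1,1,2,3,2,3,4,4,3,4,4,3,2 for degrees 0…13.
[z¹³] = 1·2 + 1·3 + 1·2 + 1·1 = 8.

8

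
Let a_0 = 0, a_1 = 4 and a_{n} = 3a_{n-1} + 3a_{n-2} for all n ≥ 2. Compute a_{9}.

The ordinary generating function has denominator 1 - 3x - 3x^2.
Iterating the recurrence: a_0,…,a_{9} = 0, 4, 12, 48, 180, 684, 2592, 9828, 37260, 141264.

141264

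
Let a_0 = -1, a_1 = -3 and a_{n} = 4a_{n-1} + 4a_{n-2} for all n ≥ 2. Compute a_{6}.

The ordinary generating function has denominator 1 - 4t - 4t^2.
Iterating the recurrence: a_0,…,a_{6} = -1, -3, -16, -76, -368, -1776, -8576.

-8576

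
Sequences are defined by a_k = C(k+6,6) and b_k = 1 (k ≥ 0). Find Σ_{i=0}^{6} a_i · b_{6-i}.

1716

Write out a_i and b_{6-i} for i = 0,…,6 and sum the products.
Σ = 1·1 + 7·1 + 28·1 + 84·1 + 210·1 + 462·1 + 924·1 = 1716.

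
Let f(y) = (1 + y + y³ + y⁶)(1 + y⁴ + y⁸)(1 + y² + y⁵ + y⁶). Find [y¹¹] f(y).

(1 + y + y³ + y⁶) has coefficients 1,1,0,1,0,0,1 for degrees 0…6.
(1 + y⁴ + y⁸) has coefficients 1,0,0,0,1,0,0,0,1,0,0,0 for degrees 0…11.
Finally multiplying by (1 + y² + y⁵ + y⁶), the product of all factors after the first has coefficients 1,0,1,0,1,1,2,0,1,1,2,0 for degrees 0…11.
[y¹¹] = 1·0 + 1·2 + 1·1 + 1·1 = 4.

4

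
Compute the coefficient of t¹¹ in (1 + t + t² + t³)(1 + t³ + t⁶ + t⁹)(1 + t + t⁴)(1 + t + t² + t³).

(1 + t + t² + t³) has coefficients 1,1,1,1 for degrees 0…3.
(1 + t³ + t⁶ + t⁹) has coefficients 1,0,0,1,0,0,1,0,0,1,0,0 for degrees 0…11.
Multiplying by (1 + t + t⁴) gives running coefficients 1,1,0,1,2,0,1,2,0,1,2,0 for degrees 0…11.
Finally multiplying by (1 + t + t² + t³), the product of all factors after the first has coefficients 1,2,2,3,4,3,4,5,3,4,5,3 for degrees 0…11.
[t¹¹] = 1·3 + 1·5 + 1·4 + 1·3 = 15.

15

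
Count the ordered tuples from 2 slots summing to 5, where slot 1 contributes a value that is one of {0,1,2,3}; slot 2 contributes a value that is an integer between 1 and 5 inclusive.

The generating function for the choices is (1 + y + y² + y³)·(y + y² + y³ + y⁴ + y⁵); the count is [y⁵].
(1 + y + y² + y³) has coefficients 1,1,1,1 for degrees 0…3.
(y + y² + y³ + y⁴ + y⁵) has coefficients 0,1,1,1,1,1 for degrees 0…5.
[y⁵] = 1·1 + 1·1 + 1·1 + 1·1 = 4.

4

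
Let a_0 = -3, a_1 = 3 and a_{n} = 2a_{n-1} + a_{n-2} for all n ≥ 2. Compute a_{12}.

24357

The ordinary generating function has denominator 1 - 2z - z^2.
Iterating the recurrence: a_0,…,a_{12} = -3, 3, 3, 9, 21, 51, 123, 297, 717, 1731, 4179, 10089, 24357.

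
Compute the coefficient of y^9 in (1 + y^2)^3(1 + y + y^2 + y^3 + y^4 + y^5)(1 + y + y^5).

15

(1 + y^2)^3 has coefficients 1,0,3,0,3,0,1 for degrees 0…6.
(1 + y + y^2 + y^3 + y^4 + y^5) has coefficients 1,1,1,1,1,1,0,0,0,0 for degrees 0…9.
Finally multiplying by (1 + y + y^5), the product of all factors after the first has coefficients 1,2,2,2,2,3,2,1,1,1 for degrees 0…9.
[y^9] = 1·1 + 3·1 + 3·3 + 1·2 = 15.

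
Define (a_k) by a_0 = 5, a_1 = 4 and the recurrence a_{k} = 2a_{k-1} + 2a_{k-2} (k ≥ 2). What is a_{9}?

18752

The ordinary generating function has denominator 1 - 2t - 2t^2.
Iterating the recurrence: a_0,…,a_{9} = 5, 4, 18, 44, 124, 336, 920, 2512, 6864, 18752.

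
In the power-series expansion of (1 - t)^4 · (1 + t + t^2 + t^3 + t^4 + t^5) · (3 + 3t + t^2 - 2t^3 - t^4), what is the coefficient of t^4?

(1 - t)^4 has coefficients 1,-4,6,-4,1 for degrees 0…4.
(1 + t + t^2 + t^3 + t^4 + t^5) has coefficients 1,1,1,1,1 for degrees 0…4.
Finally multiplying by (3 + 3t + t^2 - 2t^3 - t^4), the product of all factors after the first has coefficients 3,6,7,5,4 for degrees 0…4.
[t^4] = 1·4 − 4·5 + 6·7 − 4·6 + 1·3 = 5.

5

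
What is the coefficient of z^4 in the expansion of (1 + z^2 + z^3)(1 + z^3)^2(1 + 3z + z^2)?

10

(1 + z^2 + z^3) has coefficients 1,0,1,1 for degrees 0…3.
(1 + z^3)^2 has coefficients 1,0,0,2,0 for degrees 0…4.
Finally multiplying by (1 + 3z + z^2), the product of all factors after the first has coefficients 1,3,1,2,6 for degrees 0…4.
[z^4] = 1·6 + 1·1 + 1·3 = 10.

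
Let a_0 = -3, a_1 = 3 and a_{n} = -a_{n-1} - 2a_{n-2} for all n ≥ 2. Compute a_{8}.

The ordinary generating function has denominator 1 + z + 2z^2.
Iterating the recurrence: a_0,…,a_{8} = -3, 3, 3, -9, 3, 15, -21, -9, 51.

51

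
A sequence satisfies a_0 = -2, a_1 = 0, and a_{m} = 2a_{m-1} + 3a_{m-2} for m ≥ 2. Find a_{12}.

-265722

The ordinary generating function has denominator 1 - 2t - 3t^2.
Iterating the recurrence: a_0,…,a_{12} = -2, 0, -6, -12, -42, -120, -366, -1092, -3282, -9840, -29526, -88572, -265722.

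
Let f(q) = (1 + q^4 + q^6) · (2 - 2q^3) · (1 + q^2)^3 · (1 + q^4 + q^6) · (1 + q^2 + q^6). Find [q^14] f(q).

70

(1 + q^4 + q^6) has coefficients 1,0,0,0,1,0,1 for degrees 0…6.
(2 - 2q^3) has coefficients 2,0,0,-2,0,0,0,0,0,0,0,0,0,0,0 for degrees 0…14.
Multiplying by (1 + q^2)^3 gives running coefficients 2,0,6,-2,6,-6,2,-6,0,-2,0,0,0,0,0 for degrees 0…14.
Multiplying by (1 + q^4 + q^6) gives running coefficients 2,0,6,-2,8,-6,10,-8,12,-10,8,-12,2,-8,0 for degrees 0…14.
Finally multiplying by (1 + q^2 + q^6), the product of all factors after the first has coefficients 2,0,8,-2,14,-8,20,-14,28,-20,28,-28,20,-28,14 for degrees 0…14.
[q^14] = 1·14 + 1·28 + 1·28 = 70.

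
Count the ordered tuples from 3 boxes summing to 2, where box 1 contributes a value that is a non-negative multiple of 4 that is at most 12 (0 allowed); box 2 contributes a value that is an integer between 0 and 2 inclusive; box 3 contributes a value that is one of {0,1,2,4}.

3

The generating function for the choices is (1 + z^4 + z^8 + z^12)·(1 + z + z^2)·(1 + z + z^2 + z^4); the count is [z^2].
(1 + z^4 + z^8 + z^12) has coefficients 1,0,0 for degrees 0…2.
(1 + z + z^2) has coefficients 1,1,1 for degrees 0…2.
Finally multiplying by (1 + z + z^2 + z^4), the product of all factors after the first has coefficients 1,2,3 for degrees 0…2.
[z^2] = 1·3 = 3.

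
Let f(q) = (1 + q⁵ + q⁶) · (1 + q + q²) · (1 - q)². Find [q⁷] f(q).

-1

(1 + q⁵ + q⁶) has coefficients 1,0,0,0,0,1,1 for degrees 0…6.
(1 + q + q²) has coefficients 1,1,1,0,0,0,0,0 for degrees 0…7.
Finally multiplying by (1 - q)², the product of all factors after the first has coefficients 1,-1,0,-1,1,0,0,0 for degrees 0…7.
[q⁷] = 1·0 + 1·0 + 1·(-1) = -1.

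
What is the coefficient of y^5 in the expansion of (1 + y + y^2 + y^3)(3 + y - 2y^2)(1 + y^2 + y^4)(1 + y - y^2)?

(1 + y + y^2 + y^3) has coefficients 1,1,1,1 for degrees 0…3.
(3 + y - 2y^2) has coefficients 3,1,-2,0,0,0 for degrees 0…5.
Multiplying by (1 + y^2 + y^4) gives running coefficients 3,1,1,1,1,1 for degrees 0…5.
Finally multiplying by (1 + y - y^2), the product of all factors after the first has coefficients 3,4,-1,1,1,1 for degrees 0…5.
[y^5] = 1·1 + 1·1 + 1·1 + 1·(-1) = 2.

2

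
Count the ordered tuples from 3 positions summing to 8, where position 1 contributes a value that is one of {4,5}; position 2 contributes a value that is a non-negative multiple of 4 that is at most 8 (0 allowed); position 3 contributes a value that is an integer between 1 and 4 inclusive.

2

The generating function for the choices is (q⁴ + q⁵)·(1 + q⁴ + q⁸)·(q + q² + q³ + q⁴); the count is [q⁸].
(q⁴ + q⁵) has coefficients 0,0,0,0,1,1 for degrees 0…5.
(1 + q⁴ + q⁸) has coefficients 1,0,0,0,1,0,0,0,1 for degrees 0…8.
Finally multiplying by (q + q² + q³ + q⁴), the product of all factors after the first has coefficients 0,1,1,1,1,1,1,1,1 for degrees 0…8.
[q⁸] = 1·1 + 1·1 = 2.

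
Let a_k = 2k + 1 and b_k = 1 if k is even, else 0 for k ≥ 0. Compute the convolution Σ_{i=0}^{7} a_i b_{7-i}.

36

The convolution is the t^7 coefficient of A(t)B(t).
Σ = 1·0 + 3·1 + 5·0 + 7·1 + 9·0 + 11·1 + 13·0 + 15·1 = 36.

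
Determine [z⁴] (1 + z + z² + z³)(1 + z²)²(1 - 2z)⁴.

(1 + z + z² + z³) has coefficients 1,1,1,1 for degrees 0…3.
(1 + z²)² has coefficients 1,0,2,0,1 for degrees 0…4.
Finally multiplying by (1 - 2z)⁴, the product of all factors after the first has coefficients 1,-8,26,-48,65 for degrees 0…4.
[z⁴] = 1·65 + 1·(-48) + 1·26 + 1·(-8) = 35.

35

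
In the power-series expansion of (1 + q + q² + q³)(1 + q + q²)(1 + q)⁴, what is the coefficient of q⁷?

(1 + q + q² + q³) has coefficients 1,1,1,1 for degrees 0…3.
(1 + q + q²) has coefficients 1,1,1,0,0,0,0,0 for degrees 0…7.
Finally multiplying by (1 + q)⁴, the product of all factors after the first has coefficients 1,5,11,14,11,5,1,0 for degrees 0…7.
[q⁷] = 1·0 + 1·1 + 1·5 + 1·11 = 17.

17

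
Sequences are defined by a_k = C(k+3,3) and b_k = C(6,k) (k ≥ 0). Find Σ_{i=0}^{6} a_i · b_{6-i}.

1520

The convolution is the x^6 coefficient of A(x)B(x).
Σ = 1·1 + 4·6 + 10·15 + 20·20 + 35·15 + 56·6 + 84·1 = 1520.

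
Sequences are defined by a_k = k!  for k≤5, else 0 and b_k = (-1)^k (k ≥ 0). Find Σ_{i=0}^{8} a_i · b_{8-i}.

-100

This is [x^8] in the product of the two ordinary generating functions.
Σ = 1·1 + 1·(-1) + 2·1 + 6·(-1) + 24·1 + 120·(-1) + 0·1 + 0·(-1) + 0·1 = -100.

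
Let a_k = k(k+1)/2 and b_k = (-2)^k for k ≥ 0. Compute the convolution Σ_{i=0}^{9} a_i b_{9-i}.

The convolution is the t^9 coefficient of A(t)B(t).
Σ = 0·(-512) + 1·256 + 3·(-128) + 6·64 + 10·(-32) + 15·16 + 21·(-8) + 28·4 + 36·(-2) + 45·1 = 93.

93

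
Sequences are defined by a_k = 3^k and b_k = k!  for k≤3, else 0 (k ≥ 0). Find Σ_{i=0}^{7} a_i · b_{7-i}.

3888

Write out a_i and b_{7-i} for i = 0,…,7 and sum the products.
Σ = 1·0 + 3·0 + 9·0 + 27·0 + 81·6 + 243·2 + 729·1 + 2187·1 = 3888.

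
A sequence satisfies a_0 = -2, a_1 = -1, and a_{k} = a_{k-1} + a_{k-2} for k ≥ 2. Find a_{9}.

-76

The ordinary generating function has denominator 1 - q - q^2.
Iterating the recurrence: a_0,…,a_{9} = -2, -1, -3, -4, -7, -11, -18, -29, -47, -76.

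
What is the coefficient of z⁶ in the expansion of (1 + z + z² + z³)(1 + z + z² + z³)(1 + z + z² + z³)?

(1 + z + z² + z³) has coefficients 1,1,1,1 for degrees 0…3.
(1 + z + z² + z³) has coefficients 1,1,1,1,0,0,0 for degrees 0…6.
Finally multiplying by (1 + z + z² + z³), the product of all factors after the first has coefficients 1,2,3,4,3,2,1 for degrees 0…6.
[z⁶] = 1·1 + 1·2 + 1·3 + 1·4 = 10.

10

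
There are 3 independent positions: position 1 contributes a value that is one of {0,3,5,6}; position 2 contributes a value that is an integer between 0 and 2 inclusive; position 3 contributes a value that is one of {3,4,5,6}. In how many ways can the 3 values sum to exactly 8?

5

The generating function for the choices is (1 + t^3 + t^5 + t^6)·(1 + t + t^2)·(t^3 + t^4 + t^5 + t^6); the count is [t^8].
(1 + t^3 + t^5 + t^6) has coefficients 1,0,0,1,0,1,1 for degrees 0…6.
(1 + t + t^2) has coefficients 1,1,1,0,0,0,0,0,0 for degrees 0…8.
Finally multiplying by (t^3 + t^4 + t^5 + t^6), the product of all factors after the first has coefficients 0,0,0,1,2,3,3,2,1 for degrees 0…8.
[t^8] = 1·1 + 1·3 + 1·1 + 1·0 = 5.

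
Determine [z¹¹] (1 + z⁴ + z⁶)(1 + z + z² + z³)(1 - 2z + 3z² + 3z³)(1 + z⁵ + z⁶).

(1 + z⁴ + z⁶) has coefficients 1,0,0,0,1,0,1 for degrees 0…6.
(1 + z + z² + z³) has coefficients 1,1,1,1,0,0,0,0,0,0,0,0 for degrees 0…11.
Multiplying by (1 - 2z + 3z² + 3z³) gives running coefficients 1,-1,2,5,4,6,3,0,0,0,0,0 for degrees 0…11.
Finally multiplying by (1 + z⁵ + z⁶), the product of all factors after the first has coefficients 1,-1,2,5,4,7,3,1,7,9,10,9 for degrees 0…11.
[z¹¹] = 1·9 + 1·1 + 1·7 = 17.

17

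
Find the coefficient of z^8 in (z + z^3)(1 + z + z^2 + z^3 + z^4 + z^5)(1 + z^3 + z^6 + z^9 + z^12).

4

(z + z^3) has coefficients 0,1,0,1 for degrees 0…3.
(1 + z + z^2 + z^3 + z^4 + z^5) has coefficients 1,1,1,1,1,1,0,0,0 for degrees 0…8.
Finally multiplying by (1 + z^3 + z^6 + z^9 + z^12), the product of all factors after the first has coefficients 1,1,1,2,2,2,2,2,2 for degrees 0…8.
[z^8] = 1·2 + 1·2 = 4.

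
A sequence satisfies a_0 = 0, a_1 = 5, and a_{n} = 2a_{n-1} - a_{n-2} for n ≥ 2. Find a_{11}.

The ordinary generating function has denominator 1 - 2z + z^2.
Iterating the recurrence: a_0,…,a_{11} = 0, 5, 10, 15, 20, 25, 30, 35, 40, 45, 50, 55.

55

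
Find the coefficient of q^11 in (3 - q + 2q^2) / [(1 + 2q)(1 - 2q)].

The denominator gives the recurrence a_n = 4a_(n−2) for n ≥ 3; the numerator fixes a_0 = 3, a_1 = -1, a_2 = 14.
Iterating: 3, -1, 14, -4, 56, -16, 224, -64, 896, -256, 3584, -1024, so a_11 = -1024.

-1024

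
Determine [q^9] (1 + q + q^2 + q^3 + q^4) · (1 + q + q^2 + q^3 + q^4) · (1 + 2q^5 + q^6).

(1 + q + q^2 + q^3 + q^4) has coefficients 1,1,1,1,1 for degrees 0…4.
(1 + q + q^2 + q^3 + q^4) has coefficients 1,1,1,1,1,0,0,0,0,0 for degrees 0…9.
Finally multiplying by (1 + 2q^5 + q^6), the product of all factors after the first has coefficients 1,1,1,1,1,2,3,3,3,3 for degrees 0…9.
[q^9] = 1·3 + 1·3 + 1·3 + 1·3 + 1·2 = 14.

14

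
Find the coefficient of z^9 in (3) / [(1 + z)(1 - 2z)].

The denominator gives the recurrence a_n = a_(n−1) + 2a_(n−2) for n ≥ 2; the numerator fixes a_0 = 3, a_1 = 3.
Iterating: 3, 3, 9, 15, 33, 63, 129, 255, 513, 1023, so a_9 = 1023.

1023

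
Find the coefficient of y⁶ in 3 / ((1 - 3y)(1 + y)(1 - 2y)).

4665

The denominator gives the recurrence a_n = 4a_(n−1) − a_(n−2) − 6a_(n−3) for n ≥ 3; the numerator fixes a_0 = 3, a_1 = 12, a_2 = 45.
Iterating: 3, 12, 45, 150, 483, 1512, 4665, so a_6 = 4665.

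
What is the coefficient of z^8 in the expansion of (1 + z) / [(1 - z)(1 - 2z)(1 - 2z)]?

The denominator gives the recurrence a_n = 5a_(n−1) − 8a_(n−2) + 4a_(n−3) for n ≥ 3; the numerator fixes a_0 = 1, a_1 = 6, a_2 = 22.
Iterating: 1, 6, 22, 66, 178, 450, 1090, 2562, 5890, so a_8 = 5890.

5890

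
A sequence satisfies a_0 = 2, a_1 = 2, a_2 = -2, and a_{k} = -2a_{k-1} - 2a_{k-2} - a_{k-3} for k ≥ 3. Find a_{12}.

The ordinary generating function has denominator 1 + 2y + 2y^2 + y^3.
Iterating the recurrence: a_0,…,a_{12} = 2, 2, -2, -2, 6, -6, 2, 2, -2, -2, 6, -6, 2.

2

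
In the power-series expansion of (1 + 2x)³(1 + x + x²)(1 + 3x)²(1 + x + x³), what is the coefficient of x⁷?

647

(1 + 2x)³ has coefficients 1,6,12,8 for degrees 0…3.
(1 + x + x²) has coefficients 1,1,1,0,0,0,0,0 for degrees 0…7.
Multiplying by (1 + 3x)² gives running coefficients 1,7,16,15,9,0,0,0 for degrees 0…7.
Finally multiplying by (1 + x + x³), the product of all factors after the first has coefficients 1,8,23,32,31,25,15,9 for degrees 0…7.
[x⁷] = 1·9 + 6·15 + 12·25 + 8·31 = 647.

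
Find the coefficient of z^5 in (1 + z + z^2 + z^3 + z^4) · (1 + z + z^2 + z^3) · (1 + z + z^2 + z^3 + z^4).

(1 + z + z^2 + z^3 + z^4) has coefficients 1,1,1,1,1 for degrees 0…4.
(1 + z + z^2 + z^3) has coefficients 1,1,1,1,0,0 for degrees 0…5.
Finally multiplying by (1 + z + z^2 + z^3 + z^4), the product of all factors after the first has coefficients 1,2,3,4,4,3 for degrees 0…5.
[z^5] = 1·3 + 1·4 + 1·4 + 1·3 + 1·2 = 16.

16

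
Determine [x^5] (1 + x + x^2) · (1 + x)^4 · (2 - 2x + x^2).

(1 + x + x^2) has coefficients 1,1,1 for degrees 0…2.
(1 + x)^4 has coefficients 1,4,6,4,1,0 for degrees 0…5.
Finally multiplying by (2 - 2x + x^2), the product of all factors after the first has coefficients 2,6,5,0,0,2 for degrees 0…5.
[x^5] = 1·2 + 1·0 + 1·0 = 2.

2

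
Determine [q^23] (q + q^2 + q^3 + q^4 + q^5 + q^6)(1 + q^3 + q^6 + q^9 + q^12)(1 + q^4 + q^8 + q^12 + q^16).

6

(q + q^2 + q^3 + q^4 + q^5 + q^6) has coefficients 0,1,1,1,1,1,1 for degrees 0…6.
(1 + q^3 + q^6 + q^9 + q^12) has coefficients 1,0,0,1,0,0,1,0,0,1,0,0,1,0,0,0,0,0,0,0,0,0,0,0 for degrees 0…23.
Finally multiplying by (1 + q^4 + q^8 + q^12 + q^16), the product of all factors after the first has coefficients 1,0,0,1,1,0,1,1,1,1,1,1,2,1,1,1,2,1,1,1,1,1,1,0 for degrees 0…23.
[q^23] = 1·1 + 1·1 + 1·1 + 1·1 + 1·1 + 1·1 = 6.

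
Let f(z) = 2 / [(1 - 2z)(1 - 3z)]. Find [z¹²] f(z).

The denominator gives the recurrence a_n = 5a_(n−1) − 6a_(n−2) for n ≥ 2; the numerator fixes a_0 = 2, a_1 = 10.
Iterating: 2, 10, 38, 130, 422, 1330, 4118, 12610, 38342, 116050, 350198, 1054690, 3172262, so a_12 = 3172262.

3172262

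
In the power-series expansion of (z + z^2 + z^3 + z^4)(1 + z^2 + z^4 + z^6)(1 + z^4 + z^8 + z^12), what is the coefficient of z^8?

4

(z + z^2 + z^3 + z^4) has coefficients 0,1,1,1,1 for degrees 0…4.
(1 + z^2 + z^4 + z^6) has coefficients 1,0,1,0,1,0,1,0,0 for degrees 0…8.
Finally multiplying by (1 + z^4 + z^8 + z^12), the product of all factors after the first has coefficients 1,0,1,0,2,0,2,0,2 for degrees 0…8.
[z^8] = 1·0 + 1·2 + 1·0 + 1·2 = 4.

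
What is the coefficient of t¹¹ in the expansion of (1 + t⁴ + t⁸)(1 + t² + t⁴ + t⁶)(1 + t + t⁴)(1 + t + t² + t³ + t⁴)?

(1 + t⁴ + t⁸) has coefficients 1,0,0,0,1,0,0,0,1 for degrees 0…8.
(1 + t² + t⁴ + t⁶) has coefficients 1,0,1,0,1,0,1,0,0,0,0,0 for degrees 0…11.
Multiplying by (1 + t + t⁴) gives running coefficients 1,1,1,1,2,1,2,1,1,0,1,0 for degrees 0…11.
Finally multiplying by (1 + t + t² + t³ + t⁴), the product of all factors after the first has coefficients 1,2,3,4,6,6,7,7,7,5,5,3 for degrees 0…11.
[t¹¹] = 1·3 + 1·7 + 1·4 = 14.

14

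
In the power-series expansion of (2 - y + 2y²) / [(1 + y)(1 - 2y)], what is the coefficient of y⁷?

The denominator gives the recurrence a_n = a_(n−1) + 2a_(n−2) for n ≥ 3; the numerator fixes a_0 = 2, a_1 = 1, a_2 = 7.
Iterating: 2, 1, 7, 9, 23, 41, 87, 169, so a_7 = 169.

169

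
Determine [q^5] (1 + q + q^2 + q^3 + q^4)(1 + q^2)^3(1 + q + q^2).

(1 + q + q^2 + q^3 + q^4) has coefficients 1,1,1,1,1 for degrees 0…4.
(1 + q^2)^3 has coefficients 1,0,3,0,3,0 for degrees 0…5.
Finally multiplying by (1 + q + q^2), the product of all factors after the first has coefficients 1,1,4,3,6,3 for degrees 0…5.
[q^5] = 1·3 + 1·6 + 1·3 + 1·4 + 1·1 = 17.

17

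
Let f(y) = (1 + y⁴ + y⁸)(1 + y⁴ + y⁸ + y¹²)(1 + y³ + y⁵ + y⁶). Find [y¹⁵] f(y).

(1 + y⁴ + y⁸) has coefficients 1,0,0,0,1,0,0,0,1 for degrees 0…8.
(1 + y⁴ + y⁸ + y¹²) has coefficients 1,0,0,0,1,0,0,0,1,0,0,0,1,0,0,0 for degrees 0…15.
Finally multiplying by (1 + y³ + y⁵ + y⁶), the product of all factors after the first has coefficients 1,0,0,1,1,1,1,1,1,1,1,1,1,1,1,1 for degrees 0…15.
[y¹⁵] = 1·1 + 1·1 + 1·1 = 3.

3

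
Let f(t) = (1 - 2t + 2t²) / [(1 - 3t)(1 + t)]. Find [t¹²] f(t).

The denominator gives the recurrence a_n = 2a_(n−1) + 3a_(n−2) for n ≥ 3; the numerator fixes a_0 = 1, a_1 = 0, a_2 = 5.
Iterating: 1, 0, 5, 10, 35, 100, 305, 910, 2735, 8200, 24605, 73810, 221435, so a_12 = 221435.

221435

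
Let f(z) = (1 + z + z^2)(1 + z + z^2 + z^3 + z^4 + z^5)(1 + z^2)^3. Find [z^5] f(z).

18

(1 + z + z^2) has coefficients 1,1,1 for degrees 0…2.
(1 + z + z^2 + z^3 + z^4 + z^5) has coefficients 1,1,1,1,1,1 for degrees 0…5.
Finally multiplying by (1 + z^2)^3, the product of all factors after the first has coefficients 1,1,4,4,7,7 for degrees 0…5.
[z^5] = 1·7 + 1·7 + 1·4 = 18.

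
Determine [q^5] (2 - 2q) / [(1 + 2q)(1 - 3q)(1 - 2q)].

Partial fractions give a closed form: a_n = (3/5)·(-2)^n + (12/5)·3^n + (-1)·2^n.
At n = 5: a_5 = 532.

532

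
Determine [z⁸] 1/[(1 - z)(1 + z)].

Partial fractions give a closed form: a_n = (1/2)·1^n + (1/2)·(-1)^n.
At n = 8: a_8 = 1.

1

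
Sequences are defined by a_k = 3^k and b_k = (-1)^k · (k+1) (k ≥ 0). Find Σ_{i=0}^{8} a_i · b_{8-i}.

3693

This is [x^8] in the product of the two ordinary generating functions.
Σ = 1·9 + 3·(-8) + 9·7 + 27·(-6) + 81·5 + 243·(-4) + 729·3 + 2187·(-2) + 6561·1 = 3693.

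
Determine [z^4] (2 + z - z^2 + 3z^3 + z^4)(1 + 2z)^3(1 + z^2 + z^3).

(2 + z - z^2 + 3z^3 + z^4) has coefficients 2,1,-1,3,1 for degrees 0…4.
(1 + 2z)^3 has coefficients 1,6,12,8,0 for degrees 0…4.
Finally multiplying by (1 + z^2 + z^3), the product of all factors after the first has coefficients 1,6,13,15,18 for degrees 0…4.
[z^4] = 2·18 + 1·15 − 1·13 + 3·6 + 1·1 = 57.

57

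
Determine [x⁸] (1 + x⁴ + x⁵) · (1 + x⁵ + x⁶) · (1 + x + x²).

(1 + x⁴ + x⁵) has coefficients 1,0,0,0,1,1 for degrees 0…5.
(1 + x⁵ + x⁶) has coefficients 1,0,0,0,0,1,1,0,0 for degrees 0…8.
Finally multiplying by (1 + x + x²), the product of all factors after the first has coefficients 1,1,1,0,0,1,2,2,1 for degrees 0…8.
[x⁸] = 1·1 + 1·0 + 1·0 = 1.

1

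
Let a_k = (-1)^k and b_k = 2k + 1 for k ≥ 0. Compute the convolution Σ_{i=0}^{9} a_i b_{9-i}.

This is [x^9] in the product of the two ordinary generating functions.
Σ = 1·19 − 1·17 + 1·15 − 1·13 + 1·11 − 1·9 + 1·7 − 1·5 + 1·3 − 1·1 = 10.

10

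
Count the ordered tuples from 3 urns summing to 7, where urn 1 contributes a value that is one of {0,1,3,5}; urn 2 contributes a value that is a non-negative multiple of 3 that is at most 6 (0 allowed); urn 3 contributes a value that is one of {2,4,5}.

3

The generating function for the choices is (1 + z + z³ + z⁵)·(1 + z³ + z⁶)·(z² + z⁴ + z⁵); the count is [z⁷].
(1 + z + z³ + z⁵) has coefficients 1,1,0,1,0,1 for degrees 0…5.
(1 + z³ + z⁶) has coefficients 1,0,0,1,0,0,1,0 for degrees 0…7.
Finally multiplying by (z² + z⁴ + z⁵), the product of all factors after the first has coefficients 0,0,1,0,1,2,0,1 for degrees 0…7.
[z⁷] = 1·1 + 1·0 + 1·1 + 1·1 = 3.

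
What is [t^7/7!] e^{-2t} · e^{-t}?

The EGF product rule gives c_7 = Σ_{k_1+k_2=7} C(7; k_1,k_2) · ∏ g_i(k_i), where e^{-2t} gives (-2)^k; e^{-t} gives (-1)^k.
g_1(k) for k = 0…7: 1, -2, 4, -8, 16, -32, 64, -128.
g_2(k) for k = 0…7: 1, -1, 1, -1, 1, -1, 1, -1.
c_7 = Σ_k C(7,k)·g_1(k)·g_2(7−k) = 1·1·(-1) + 7·(-2)·1 + 21·4·(-1) + 35·(-8)·1 + 35·16·(-1) + 21·(-32)·1 + 7·64·(-1) + 1·(-128)·1 = −1 − 14 − 84 − 280 − 560 − 672 − 448 − 128 = -2187.

-2187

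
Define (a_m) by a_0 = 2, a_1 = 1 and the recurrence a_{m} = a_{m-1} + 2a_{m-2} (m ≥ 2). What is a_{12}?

The ordinary generating function has denominator 1 - y - 2y^2.
Iterating the recurrence: a_0,…,a_{12} = 2, 1, 5, 7, 17, 31, 65, 127, 257, 511, 1025, 2047, 4097.

4097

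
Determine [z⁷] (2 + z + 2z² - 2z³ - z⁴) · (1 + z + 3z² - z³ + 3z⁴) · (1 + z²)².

-16

(2 + z + 2z² - 2z³ - z⁴) has coefficients 2,1,2,-2,-1 for degrees 0…4.
(1 + z + 3z² - z³ + 3z⁴) has coefficients 1,1,3,-1,3,0,0,0 for degrees 0…7.
Finally multiplying by (1 + z²)², the product of all factors after the first has coefficients 1,1,5,1,10,-1,9,-1 for degrees 0…7.
[z⁷] = 2·(-1) + 1·9 + 2·(-1) − 2·10 − 1·1 = -16.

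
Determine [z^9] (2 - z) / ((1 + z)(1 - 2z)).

Partial fractions give a closed form: a_n = (1)·(-1)^n + (1)·2^n.
At n = 9: a_9 = 511.

511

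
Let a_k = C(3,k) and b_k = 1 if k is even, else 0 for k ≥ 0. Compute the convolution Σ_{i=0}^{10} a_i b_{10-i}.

4

This is [x^10] in the product of the two ordinary generating functions.
Σ = 1·1 + 3·0 + 3·1 + 1·0 + 0·1 + 0·0 + 0·1 + 0·0 + 0·1 + 0·0 + 0·1 = 4.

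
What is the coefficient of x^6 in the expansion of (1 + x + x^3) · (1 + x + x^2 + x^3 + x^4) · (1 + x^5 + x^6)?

4

(1 + x + x^3) has coefficients 1,1,0,1 for degrees 0…3.
(1 + x + x^2 + x^3 + x^4) has coefficients 1,1,1,1,1,0,0 for degrees 0…6.
Finally multiplying by (1 + x^5 + x^6), the product of all factors after the first has coefficients 1,1,1,1,1,1,2 for degrees 0…6.
[x^6] = 1·2 + 1·1 + 1·1 = 4.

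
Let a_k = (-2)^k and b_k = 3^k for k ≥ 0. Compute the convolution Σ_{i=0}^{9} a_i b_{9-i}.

Write out a_i and b_{9-i} for i = 0,…,9 and sum the products.
Σ = 1·19683 − 2·6561 + 4·2187 − 8·729 + 16·243 − 32·81 + 64·27 − 128·9 + 256·3 − 512·1 = 11605.

11605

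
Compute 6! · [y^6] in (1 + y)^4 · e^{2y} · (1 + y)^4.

270400

The EGF product rule gives c_6 = Σ_{k_1+k_2+k_3=6} C(6; k_1,k_2,k_3) · ∏ g_i(k_i), where (1+y)^4 gives the falling factorial (4)_k; e^{2y} gives (2)^k; (1+y)^4 gives the falling factorial (4)_k.
g_1(k) for k = 0…6: 1, 4, 12, 24, 24, 0, 0.
g_2(k) for k = 0…6: 1, 2, 4, 8, 16, 32, 64.
g_3(k) for k = 0…6: 1, 4, 12, 24, 24, 0, 0.
First combine the last two factors: h(k) = Σ_j C(k,j)·g_2(j)·g_3(k−j) for k = 0…6: 1, 6, 32, 152, 648, 2512, 8992.
c_6 = Σ_k C(6,k)·g_1(k)·h(6−k) = 1·1·8992 + 6·4·2512 + 15·12·648 + 20·24·152 + 15·24·32 = 8992 + 60288 + 116640 + 72960 + 11520 = 270400.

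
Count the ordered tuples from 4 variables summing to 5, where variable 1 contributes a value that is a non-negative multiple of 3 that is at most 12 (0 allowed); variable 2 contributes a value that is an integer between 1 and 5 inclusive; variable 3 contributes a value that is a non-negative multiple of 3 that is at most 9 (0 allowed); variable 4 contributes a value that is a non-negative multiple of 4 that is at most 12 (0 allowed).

4

The generating function for the choices is (1 + t^3 + t^6 + t^9 + t^12)·(t + t^2 + t^3 + t^4 + t^5)·(1 + t^3 + t^6 + t^9)·(1 + t^4 + t^8 + t^12); the count is [t^5].
(1 + t^3 + t^6 + t^9 + t^12) has coefficients 1,0,0,1,0,0 for degrees 0…5.
(t + t^2 + t^3 + t^4 + t^5) has coefficients 0,1,1,1,1,1 for degrees 0…5.
Multiplying by (1 + t^3 + t^6 + t^9) gives running coefficients 0,1,1,1,2,2 for degrees 0…5.
Finally multiplying by (1 + t^4 + t^8 + t^12), the product of all factors after the first has coefficients 0,1,1,1,2,3 for degrees 0…5.
[t^5] = 1·3 + 1·1 = 4.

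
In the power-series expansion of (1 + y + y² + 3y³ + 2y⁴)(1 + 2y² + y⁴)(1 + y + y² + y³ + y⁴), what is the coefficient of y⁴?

(1 + y + y² + 3y³ + 2y⁴) has coefficients 1,1,1,3,2 for degrees 0…4.
(1 + 2y² + y⁴) has coefficients 1,0,2,0,1 for degrees 0…4.
Finally multiplying by (1 + y + y² + y³ + y⁴), the product of all factors after the first has coefficients 1,1,3,3,4 for degrees 0…4.
[y⁴] = 1·4 + 1·3 + 1·3 + 3·1 + 2·1 = 15.

15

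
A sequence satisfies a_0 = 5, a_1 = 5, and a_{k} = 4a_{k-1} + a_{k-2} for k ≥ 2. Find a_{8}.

The ordinary generating function has denominator 1 - 4q - q^2.
Iterating the recurrence: a_0,…,a_{8} = 5, 5, 25, 105, 445, 1885, 7985, 33825, 143285.

143285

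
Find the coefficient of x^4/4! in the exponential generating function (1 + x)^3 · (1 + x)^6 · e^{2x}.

9088

The EGF product rule gives c_4 = Σ_{k_1+k_2+k_3=4} C(4; k_1,k_2,k_3) · ∏ g_i(k_i), where (1+x)^3 gives the falling factorial (3)_k; (1+x)^6 gives the falling factorial (6)_k; e^{2x} gives (2)^k.
g_1(k) for k = 0…4: 1, 3, 6, 6, 0.
g_2(k) for k = 0…4: 1, 6, 30, 120, 360.
g_3(k) for k = 0…4: 1, 2, 4, 8, 16.
First combine the last two factors: h(k) = Σ_j C(k,j)·g_2(j)·g_3(k−j) for k = 0…4: 1, 8, 58, 380, 2248.
c_4 = Σ_k C(4,k)·g_1(k)·h(4−k) = 1·1·2248 + 4·3·380 + 6·6·58 + 4·6·8 = 2248 + 4560 + 2088 + 192 = 9088.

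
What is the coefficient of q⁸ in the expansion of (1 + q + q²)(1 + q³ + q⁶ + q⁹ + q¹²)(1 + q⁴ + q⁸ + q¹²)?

3

(1 + q + q²) has coefficients 1,1,1 for degrees 0…2.
(1 + q³ + q⁶ + q⁹ + q¹²) has coefficients 1,0,0,1,0,0,1,0,0 for degrees 0…8.
Finally multiplying by (1 + q⁴ + q⁸ + q¹²), the product of all factors after the first has coefficients 1,0,0,1,1,0,1,1,1 for degrees 0…8.
[q⁸] = 1·1 + 1·1 + 1·1 = 3.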